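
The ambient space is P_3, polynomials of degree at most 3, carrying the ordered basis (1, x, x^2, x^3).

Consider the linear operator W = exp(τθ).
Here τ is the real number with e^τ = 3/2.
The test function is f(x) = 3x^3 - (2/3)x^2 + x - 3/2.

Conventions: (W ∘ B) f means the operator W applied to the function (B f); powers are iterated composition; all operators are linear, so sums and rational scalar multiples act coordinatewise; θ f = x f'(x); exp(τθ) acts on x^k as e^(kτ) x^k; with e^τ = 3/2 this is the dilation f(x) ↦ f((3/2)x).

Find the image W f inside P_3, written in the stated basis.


exp(τθ) x^k = e^(kτ) x^k; with e^τ = 3/2 this sends x^k to (3/2)^k x^k
x ↦ 3/2 x
x^2 ↦ 9/4 x^2
x^3 ↦ 27/8 x^3
applying this coordinatewise to f: exp(τθ) f = (81/8)x^3 - (3/2)x^2 + (3/2)x - 3/2

g(x) = (81/8)x^3 - (3/2)x^2 + (3/2)x - 3/2


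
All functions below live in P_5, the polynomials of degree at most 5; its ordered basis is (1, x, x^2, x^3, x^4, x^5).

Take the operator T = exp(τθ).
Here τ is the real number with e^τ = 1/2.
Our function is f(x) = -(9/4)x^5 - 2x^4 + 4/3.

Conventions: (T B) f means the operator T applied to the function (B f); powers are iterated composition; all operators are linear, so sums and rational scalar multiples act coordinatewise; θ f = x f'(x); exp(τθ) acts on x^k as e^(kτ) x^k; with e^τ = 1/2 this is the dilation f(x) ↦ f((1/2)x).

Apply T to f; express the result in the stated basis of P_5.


exp(τθ) x^k = e^(kτ) x^k; with e^τ = 1/2 this sends x^k to (1/2)^k x^k
x^4 ↦ 1/16 x^4
x^5 ↦ 1/32 x^5
applying this coordinatewise to f: exp(τθ) f = -(9/128)x^5 - (1/8)x^4 + 4/3

g(x) = -(9/128)x^5 - (1/8)x^4 + 4/3


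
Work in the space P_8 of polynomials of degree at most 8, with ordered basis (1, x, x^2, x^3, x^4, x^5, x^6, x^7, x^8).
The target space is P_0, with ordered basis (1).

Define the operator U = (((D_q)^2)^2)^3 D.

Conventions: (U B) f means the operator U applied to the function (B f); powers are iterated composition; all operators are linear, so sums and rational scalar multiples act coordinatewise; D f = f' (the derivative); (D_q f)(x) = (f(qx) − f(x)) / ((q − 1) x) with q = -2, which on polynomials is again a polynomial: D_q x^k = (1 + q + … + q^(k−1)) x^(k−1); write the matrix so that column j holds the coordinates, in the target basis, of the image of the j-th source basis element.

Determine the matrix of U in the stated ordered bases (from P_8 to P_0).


the matrix is [[0, 0, 0, 0, 0, 0, 0, 0, 0]] (rows listed top to bottom)

image of 1: 0
image of x: 0
image of x^2: 0
image of x^3: 0
image of x^4: 0
image of x^5: 0
image of x^6: 0
image of x^7: 0
image of x^8: 0
each image's coordinates form column j of the matrix


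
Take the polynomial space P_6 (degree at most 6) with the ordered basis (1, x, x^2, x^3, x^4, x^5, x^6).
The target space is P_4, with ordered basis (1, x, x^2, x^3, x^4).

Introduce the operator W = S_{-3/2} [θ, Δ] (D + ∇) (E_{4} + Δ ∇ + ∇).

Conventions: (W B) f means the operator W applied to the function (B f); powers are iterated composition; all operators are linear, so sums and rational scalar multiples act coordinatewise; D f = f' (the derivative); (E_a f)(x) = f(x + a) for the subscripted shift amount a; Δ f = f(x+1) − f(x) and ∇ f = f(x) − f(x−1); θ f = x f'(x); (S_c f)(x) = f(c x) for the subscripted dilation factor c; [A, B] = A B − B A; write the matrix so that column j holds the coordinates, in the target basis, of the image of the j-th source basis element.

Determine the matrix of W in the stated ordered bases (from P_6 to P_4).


image of 1: 0
image of x: 0
image of x^2: -4
image of x^3: 18x - 69
image of x^4: -54x^2 + 414x - 604
image of x^5: 135x^3 - (3105/2)x^2 + 4530x - 4555
image of x^6: -(1215/4)x^4 + (9315/2)x^3 - 20385x^2 + 40995x - 31986
each image's coordinates form column j of the matrix

the matrix is [[0, 0, -4, -69, -604, -4555, -31986]; [0, 0, 0, 18, 414, 4530, 40995]; [0, 0, 0, 0, -54, -3105/2, -20385]; [0, 0, 0, 0, 0, 135, 9315/2]; [0, 0, 0, 0, 0, 0, -1215/4]] (rows listed top to bottom)


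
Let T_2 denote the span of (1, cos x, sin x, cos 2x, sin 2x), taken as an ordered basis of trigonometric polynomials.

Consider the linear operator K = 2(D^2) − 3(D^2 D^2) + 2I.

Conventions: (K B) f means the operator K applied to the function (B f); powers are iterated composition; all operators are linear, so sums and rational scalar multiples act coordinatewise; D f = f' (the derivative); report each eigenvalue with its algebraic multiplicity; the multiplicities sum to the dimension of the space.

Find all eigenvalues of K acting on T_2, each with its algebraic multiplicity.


λ = -54 (multiplicity 2), λ = -3 (multiplicity 2), λ = 2 (multiplicity 1)

image of 1: 2
image of cos x: -3cos x
image of sin x: -3sin x
image of cos 2x: -54cos 2x
image of sin 2x: -54sin 2x
the matrix is diagonal; its diagonal is (2, -3, -3, -54, -54)
for a triangular matrix the eigenvalues are the diagonal entries, with algebraic multiplicity their repetition count


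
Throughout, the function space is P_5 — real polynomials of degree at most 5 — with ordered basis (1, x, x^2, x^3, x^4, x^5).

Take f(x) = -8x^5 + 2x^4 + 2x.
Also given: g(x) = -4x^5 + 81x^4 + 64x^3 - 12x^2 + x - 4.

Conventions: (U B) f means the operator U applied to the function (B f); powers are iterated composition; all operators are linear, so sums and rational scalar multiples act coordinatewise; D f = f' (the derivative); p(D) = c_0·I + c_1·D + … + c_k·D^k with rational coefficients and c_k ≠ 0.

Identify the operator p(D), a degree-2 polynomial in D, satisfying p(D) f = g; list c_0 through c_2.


p(D) = (1/2)·I − 2·D − (1/2)·D^2, i.e. c_0 = 1/2, c_1 = -2, c_2 = -1/2

D^0 f = -8x^5 + 2x^4 + 2x
D^1 f = -40x^4 + 8x^3 + 2
D^2 f = -160x^3 + 24x^2
matching coefficients of g against c_0 f + c_1 Df + … from the top degree down determines the c_i
solution: c_0 = 1/2, c_1 = -2, c_2 = -1/2


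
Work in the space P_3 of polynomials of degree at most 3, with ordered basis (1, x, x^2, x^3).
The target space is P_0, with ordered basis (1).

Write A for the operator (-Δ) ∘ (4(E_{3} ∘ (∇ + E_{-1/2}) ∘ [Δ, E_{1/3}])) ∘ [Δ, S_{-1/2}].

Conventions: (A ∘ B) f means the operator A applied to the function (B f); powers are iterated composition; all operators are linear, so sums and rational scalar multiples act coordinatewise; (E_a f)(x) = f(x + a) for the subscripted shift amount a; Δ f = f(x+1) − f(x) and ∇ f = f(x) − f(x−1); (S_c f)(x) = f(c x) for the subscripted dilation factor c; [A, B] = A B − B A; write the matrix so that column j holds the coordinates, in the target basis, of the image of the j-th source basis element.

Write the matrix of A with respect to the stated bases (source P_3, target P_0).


the matrix is [[0, 0, 0, 0]] (rows listed top to bottom)

image of 1: 0
image of x: 0
image of x^2: 0
image of x^3: 0
each image's coordinates form column j of the matrix


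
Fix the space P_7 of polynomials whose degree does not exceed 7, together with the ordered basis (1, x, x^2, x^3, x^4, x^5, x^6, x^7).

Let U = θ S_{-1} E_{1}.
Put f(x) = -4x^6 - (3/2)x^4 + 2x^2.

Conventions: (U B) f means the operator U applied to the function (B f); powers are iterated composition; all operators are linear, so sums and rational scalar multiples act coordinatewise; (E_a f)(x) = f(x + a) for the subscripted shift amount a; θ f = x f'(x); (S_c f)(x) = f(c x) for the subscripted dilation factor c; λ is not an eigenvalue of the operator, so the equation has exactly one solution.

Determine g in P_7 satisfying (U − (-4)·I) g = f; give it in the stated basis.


write g with unknown coordinates in the stated basis and equate coefficients in (U − (-4)·I) g = f
solving from the highest basis element down gives g = -(2/5)x^6 + 12x^5 - (435/16)x^4 + (39/4)x^3 + (167/24)x^2 - (479/180)x
check: U g = -(12/5)x^6 - 48x^5 + (429/4)x^4 - 39x^3 - (155/6)x^2 + (479/45)x
so U g − (-4)·g = -4x^6 - (3/2)x^4 + 2x^2 = f ✓

the result is g(x) = -(2/5)x^6 + 12x^5 - (435/16)x^4 + (39/4)x^3 + (167/24)x^2 - (479/180)x


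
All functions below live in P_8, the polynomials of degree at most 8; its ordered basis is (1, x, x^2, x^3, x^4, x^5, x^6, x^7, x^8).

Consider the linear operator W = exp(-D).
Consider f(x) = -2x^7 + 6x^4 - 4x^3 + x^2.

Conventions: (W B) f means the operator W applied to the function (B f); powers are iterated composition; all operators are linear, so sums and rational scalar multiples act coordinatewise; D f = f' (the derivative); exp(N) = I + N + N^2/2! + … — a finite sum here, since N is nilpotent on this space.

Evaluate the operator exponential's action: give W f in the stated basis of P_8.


order-1 term: 14x^6 - 24x^3 + 12x^2 - 2x
order-2 term: -42x^5 + 36x^2 - 12x + 1
order-3 term: 70x^4 - 24x + 4
order-4 term: -70x^3 + 6
order-5 term: 42x^2
order-6 term: -14x
order-7 term: 2
the series for exp(-D) f terminates at order 7
exp(-D) f = -2x^7 + 14x^6 - 42x^5 + 76x^4 - 98x^3 + 91x^2 - 52x + 13

the result is g(x) = -2x^7 + 14x^6 - 42x^5 + 76x^4 - 98x^3 + 91x^2 - 52x + 13


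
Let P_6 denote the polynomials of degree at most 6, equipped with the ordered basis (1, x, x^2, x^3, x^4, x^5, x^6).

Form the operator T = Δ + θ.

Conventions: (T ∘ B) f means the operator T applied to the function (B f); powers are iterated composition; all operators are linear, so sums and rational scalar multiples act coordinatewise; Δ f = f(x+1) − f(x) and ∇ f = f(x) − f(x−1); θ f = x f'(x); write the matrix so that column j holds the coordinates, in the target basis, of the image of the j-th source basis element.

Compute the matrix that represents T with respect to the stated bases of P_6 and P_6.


image of 1: 0
image of x: x + 1
image of x^2: 2x^2 + 2x + 1
image of x^3: 3x^3 + 3x^2 + 3x + 1
image of x^4: 4x^4 + 4x^3 + 6x^2 + 4x + 1
image of x^5: 5x^5 + 5x^4 + 10x^3 + 10x^2 + 5x + 1
image of x^6: 6x^6 + 6x^5 + 15x^4 + 20x^3 + 15x^2 + 6x + 1
each image's coordinates form column j of the matrix

the matrix is [[0, 1, 1, 1, 1, 1, 1]; [0, 1, 2, 3, 4, 5, 6]; [0, 0, 2, 3, 6, 10, 15]; [0, 0, 0, 3, 4, 10, 20]; [0, 0, 0, 0, 4, 5, 15]; [0, 0, 0, 0, 0, 5, 6]; [0, 0, 0, 0, 0, 0, 6]] (rows listed top to bottom)


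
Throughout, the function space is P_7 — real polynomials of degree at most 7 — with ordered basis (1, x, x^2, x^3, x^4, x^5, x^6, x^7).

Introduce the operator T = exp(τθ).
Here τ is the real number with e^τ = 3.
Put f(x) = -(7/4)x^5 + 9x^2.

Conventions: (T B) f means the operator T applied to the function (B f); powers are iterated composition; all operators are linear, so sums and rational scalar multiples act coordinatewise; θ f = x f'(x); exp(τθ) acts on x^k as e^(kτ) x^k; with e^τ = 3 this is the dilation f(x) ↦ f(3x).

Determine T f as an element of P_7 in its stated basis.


exp(τθ) x^k = e^(kτ) x^k; with e^τ = 3 this sends x^k to 3^k x^k
x^2 ↦ 9 x^2
x^5 ↦ 243 x^5
applying this coordinatewise to f: exp(τθ) f = -(1701/4)x^5 + 81x^2

the image equals g(x) = -(1701/4)x^5 + 81x^2


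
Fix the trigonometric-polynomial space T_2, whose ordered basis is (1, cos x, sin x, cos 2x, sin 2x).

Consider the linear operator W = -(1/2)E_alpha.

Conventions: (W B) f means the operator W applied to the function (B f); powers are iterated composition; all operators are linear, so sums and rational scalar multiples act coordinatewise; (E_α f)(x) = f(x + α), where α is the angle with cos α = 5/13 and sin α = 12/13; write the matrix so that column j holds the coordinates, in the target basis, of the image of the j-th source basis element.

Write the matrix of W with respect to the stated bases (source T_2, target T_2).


the matrix is [[-1/2, 0, 0, 0, 0]; [0, -5/26, -6/13, 0, 0]; [0, 6/13, -5/26, 0, 0]; [0, 0, 0, 119/338, -60/169]; [0, 0, 0, 60/169, 119/338]] (rows listed top to bottom)

image of 1: -1/2
image of cos x: -(5/26)cos x + (6/13)sin x
image of sin x: -(6/13)cos x - (5/26)sin x
image of cos 2x: (119/338)cos 2x + (60/169)sin 2x
image of sin 2x: -(60/169)cos 2x + (119/338)sin 2x
each image's coordinates form column j of the matrix


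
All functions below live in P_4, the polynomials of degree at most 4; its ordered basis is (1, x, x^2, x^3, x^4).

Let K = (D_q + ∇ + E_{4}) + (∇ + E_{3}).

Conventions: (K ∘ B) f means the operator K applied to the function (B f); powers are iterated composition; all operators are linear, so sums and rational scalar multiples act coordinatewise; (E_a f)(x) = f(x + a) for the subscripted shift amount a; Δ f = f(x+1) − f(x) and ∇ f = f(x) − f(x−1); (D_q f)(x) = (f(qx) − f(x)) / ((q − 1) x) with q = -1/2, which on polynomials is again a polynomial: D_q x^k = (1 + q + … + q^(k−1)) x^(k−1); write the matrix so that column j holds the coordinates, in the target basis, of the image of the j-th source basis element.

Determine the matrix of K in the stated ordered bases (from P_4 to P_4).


image of 1: 2
image of x: 2x + 10
image of x^2: 2x^2 + (37/2)x + 23
image of x^3: 2x^3 + (111/4)x^2 + 69x + 93
image of x^4: 2x^4 + (293/8)x^3 + 138x^2 + 372x + 335
each image's coordinates form column j of the matrix

the matrix is [[2, 10, 23, 93, 335]; [0, 2, 37/2, 69, 372]; [0, 0, 2, 111/4, 138]; [0, 0, 0, 2, 293/8]; [0, 0, 0, 0, 2]] (rows listed top to bottom)


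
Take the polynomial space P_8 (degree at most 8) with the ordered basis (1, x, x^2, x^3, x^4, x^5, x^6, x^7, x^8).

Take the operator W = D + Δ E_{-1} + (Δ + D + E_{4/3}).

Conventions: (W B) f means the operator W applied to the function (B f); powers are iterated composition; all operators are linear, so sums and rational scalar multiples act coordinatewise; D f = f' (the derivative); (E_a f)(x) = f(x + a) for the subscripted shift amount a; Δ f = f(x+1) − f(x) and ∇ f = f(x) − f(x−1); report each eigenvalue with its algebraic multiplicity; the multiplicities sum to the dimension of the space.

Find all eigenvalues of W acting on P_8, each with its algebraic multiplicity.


λ = 1 (multiplicity 9)

image of 1: 1
image of x: x + 16/3
image of x^2: x^2 + (32/3)x + 16/9
image of x^3: x^3 + 16x^2 + (16/3)x + 118/27
image of x^4: x^4 + (64/3)x^3 + (32/3)x^2 + (472/27)x + 256/81
image of x^5: x^5 + (80/3)x^4 + (160/9)x^3 + (1180/27)x^2 + (1280/81)x + 1510/243
image of x^6: x^6 + 32x^5 + (80/3)x^4 + (2360/27)x^3 + (1280/27)x^2 + (3020/81)x + 4096/729
image of x^7: x^7 + (112/3)x^6 + (112/3)x^5 + (4130/27)x^4 + (8960/81)x^3 + (10570/81)x^2 + (28672/729)x + 20758/2187
image of x^8: x^8 + (128/3)x^7 + (448/9)x^6 + (6608/27)x^5 + (17920/81)x^4 + (84560/243)x^3 + (114688/729)x^2 + (166064/2187)x + 65536/6561
the matrix is upper triangular; its diagonal is (1, 1, 1, 1, 1, 1, 1, 1, 1)
for a triangular matrix the eigenvalues are the diagonal entries, with algebraic multiplicity their repetition count


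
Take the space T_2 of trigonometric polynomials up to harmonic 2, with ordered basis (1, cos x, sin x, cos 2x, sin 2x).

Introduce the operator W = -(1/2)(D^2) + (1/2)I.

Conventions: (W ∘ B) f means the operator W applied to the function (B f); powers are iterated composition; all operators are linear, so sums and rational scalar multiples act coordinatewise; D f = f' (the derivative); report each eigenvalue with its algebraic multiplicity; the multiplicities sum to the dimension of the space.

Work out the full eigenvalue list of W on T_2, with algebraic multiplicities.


image of 1: 1/2
image of cos x: cos x
image of sin x: sin x
image of cos 2x: (5/2)cos 2x
image of sin 2x: (5/2)sin 2x
the matrix is diagonal; its diagonal is (1/2, 1, 1, 5/2, 5/2)
for a triangular matrix the eigenvalues are the diagonal entries, with algebraic multiplicity their repetition count

λ = 1/2 (multiplicity 1), λ = 1 (multiplicity 2), λ = 5/2 (multiplicity 2)


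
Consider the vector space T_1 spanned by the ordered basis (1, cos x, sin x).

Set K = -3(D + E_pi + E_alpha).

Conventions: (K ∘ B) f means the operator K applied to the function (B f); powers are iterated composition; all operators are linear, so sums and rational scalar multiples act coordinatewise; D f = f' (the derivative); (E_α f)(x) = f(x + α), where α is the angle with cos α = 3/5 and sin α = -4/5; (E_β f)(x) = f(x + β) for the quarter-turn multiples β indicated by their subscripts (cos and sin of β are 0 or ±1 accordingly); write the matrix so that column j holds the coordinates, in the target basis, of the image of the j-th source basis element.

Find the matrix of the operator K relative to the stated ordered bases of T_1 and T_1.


the matrix is [[-6, 0, 0]; [0, 6/5, -3/5]; [0, 3/5, 6/5]] (rows listed top to bottom)

image of 1: -6
image of cos x: (6/5)cos x + (3/5)sin x
image of sin x: -(3/5)cos x + (6/5)sin x
each image's coordinates form column j of the matrix


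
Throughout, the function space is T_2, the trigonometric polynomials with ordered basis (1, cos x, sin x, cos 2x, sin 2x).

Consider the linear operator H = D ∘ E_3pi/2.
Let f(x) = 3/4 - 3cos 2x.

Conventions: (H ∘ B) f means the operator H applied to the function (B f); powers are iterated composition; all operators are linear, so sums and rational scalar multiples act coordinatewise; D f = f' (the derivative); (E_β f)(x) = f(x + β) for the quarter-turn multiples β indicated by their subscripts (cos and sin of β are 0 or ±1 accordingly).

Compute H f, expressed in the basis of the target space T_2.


the result is g(x) = -6sin 2x

E_3pi/2 f = 3/4 + 3cos 2x
D E_3pi/2 f = -6sin 2x


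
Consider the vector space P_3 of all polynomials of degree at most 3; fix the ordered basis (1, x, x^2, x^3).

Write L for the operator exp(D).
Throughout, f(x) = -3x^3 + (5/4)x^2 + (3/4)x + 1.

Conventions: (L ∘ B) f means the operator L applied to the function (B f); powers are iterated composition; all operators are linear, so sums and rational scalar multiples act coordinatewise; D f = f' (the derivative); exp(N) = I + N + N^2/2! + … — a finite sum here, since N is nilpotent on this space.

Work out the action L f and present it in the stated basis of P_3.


the image equals g(x) = -3x^3 - (31/4)x^2 - (23/4)x

order-1 term: -9x^2 + (5/2)x + 3/4
order-2 term: -9x + 5/4
order-3 term: -3
the series for exp(D) f terminates at order 3
exp(D) f = -3x^3 - (31/4)x^2 - (23/4)x


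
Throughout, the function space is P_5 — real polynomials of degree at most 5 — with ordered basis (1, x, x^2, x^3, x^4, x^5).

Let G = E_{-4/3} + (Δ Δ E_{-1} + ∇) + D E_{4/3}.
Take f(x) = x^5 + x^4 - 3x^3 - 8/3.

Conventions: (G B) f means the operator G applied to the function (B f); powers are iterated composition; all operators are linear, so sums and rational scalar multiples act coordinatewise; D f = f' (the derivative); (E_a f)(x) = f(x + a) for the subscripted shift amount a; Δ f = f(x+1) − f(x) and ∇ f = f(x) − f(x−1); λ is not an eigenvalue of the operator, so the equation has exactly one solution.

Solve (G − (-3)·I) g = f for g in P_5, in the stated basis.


the result is g(x) = (1/4)x^5 + (1/24)x^4 - (301/72)x^3 - (157/216)x^2 + (33397/2592)x + 21589/15552

write g with unknown coordinates in the stated basis and equate coefficients in (G − (-3)·I) g = f
solving from the highest basis element down gives g = (1/4)x^5 + (1/24)x^4 - (301/72)x^3 - (157/216)x^2 + (33397/2592)x + 21589/15552
check: G g = (1/4)x^5 + (7/8)x^4 + (229/24)x^3 + (157/72)x^2 - (33397/864)x - 35413/5184
so G g − (-3)·g = x^5 + x^4 - 3x^3 - 8/3 = f ✓


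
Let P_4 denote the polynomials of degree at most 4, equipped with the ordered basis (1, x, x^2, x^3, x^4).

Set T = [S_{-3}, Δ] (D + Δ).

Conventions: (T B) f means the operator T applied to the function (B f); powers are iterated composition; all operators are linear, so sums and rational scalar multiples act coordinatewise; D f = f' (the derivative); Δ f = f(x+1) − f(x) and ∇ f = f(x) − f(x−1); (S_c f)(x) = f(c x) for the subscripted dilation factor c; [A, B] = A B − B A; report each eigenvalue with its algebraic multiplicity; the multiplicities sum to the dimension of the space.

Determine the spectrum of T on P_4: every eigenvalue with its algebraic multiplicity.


λ = 0 (multiplicity 5)

image of 1: 0
image of x: 0
image of x^2: 16
image of x^3: -144x - 36
image of x^4: 864x^2 + 432x + 192
the matrix is upper triangular; its diagonal is (0, 0, 0, 0, 0)
for a triangular matrix the eigenvalues are the diagonal entries, with algebraic multiplicity their repetition count


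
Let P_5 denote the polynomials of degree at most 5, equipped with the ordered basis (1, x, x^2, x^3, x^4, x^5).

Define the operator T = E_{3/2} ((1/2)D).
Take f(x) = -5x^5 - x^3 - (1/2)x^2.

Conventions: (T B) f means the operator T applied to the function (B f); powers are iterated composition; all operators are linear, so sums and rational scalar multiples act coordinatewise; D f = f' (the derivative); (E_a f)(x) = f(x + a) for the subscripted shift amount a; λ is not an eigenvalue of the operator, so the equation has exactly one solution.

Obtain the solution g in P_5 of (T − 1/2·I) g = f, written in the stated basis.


write g with unknown coordinates in the stated basis and equate coefficients in (T − 1/2·I) g = f
solving from the highest basis element down gives g = 10x^5 + 50x^4 + 502x^3 + 3082x^2 + 12707x + 210157/8
check: T g = 25x^4 + 250x^3 + (3081/2)x^2 + (12707/2)x + 210157/16
so T g − 1/2·g = -5x^5 - x^3 - (1/2)x^2 = f ✓

the image equals g(x) = 10x^5 + 50x^4 + 502x^3 + 3082x^2 + 12707x + 210157/8


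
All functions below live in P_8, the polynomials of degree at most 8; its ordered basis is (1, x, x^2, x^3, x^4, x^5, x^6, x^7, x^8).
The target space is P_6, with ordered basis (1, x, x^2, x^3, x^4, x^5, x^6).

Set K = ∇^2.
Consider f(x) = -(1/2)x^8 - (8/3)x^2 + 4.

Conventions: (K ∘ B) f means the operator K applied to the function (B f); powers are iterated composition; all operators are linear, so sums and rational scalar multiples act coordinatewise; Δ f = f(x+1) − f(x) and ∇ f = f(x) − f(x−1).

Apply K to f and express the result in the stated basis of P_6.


∇ f = -4x^7 + 14x^6 - 28x^5 + 35x^4 - 28x^3 + 14x^2 - (28/3)x + 19/6
∇ ∇ f = -28x^6 + 168x^5 - 490x^4 + 840x^3 - 868x^2 + 504x - 397/3

the result is g(x) = -28x^6 + 168x^5 - 490x^4 + 840x^3 - 868x^2 + 504x - 397/3


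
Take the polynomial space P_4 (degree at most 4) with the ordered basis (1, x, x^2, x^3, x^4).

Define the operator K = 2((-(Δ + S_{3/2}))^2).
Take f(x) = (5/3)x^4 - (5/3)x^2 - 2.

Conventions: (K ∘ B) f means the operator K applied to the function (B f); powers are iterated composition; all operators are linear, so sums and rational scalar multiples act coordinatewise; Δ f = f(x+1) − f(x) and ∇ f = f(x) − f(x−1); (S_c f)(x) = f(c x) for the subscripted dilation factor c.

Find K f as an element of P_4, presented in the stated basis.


the result is g(x) = (10935/128)x^4 + (225/2)x^3 + (1355/8)x^2 + (285/2)x + 363/8

Δ f = (20/3)x^3 + 10x^2 + (10/3)x
S_{3/2} f = (135/16)x^4 - (15/4)x^2 - 2
(Δ + S_{3/2}) f = (135/16)x^4 + (20/3)x^3 + (25/4)x^2 + (10/3)x - 2
(-(Δ + S_{3/2})) f = -(135/16)x^4 - (20/3)x^3 - (25/4)x^2 - (10/3)x + 2
Δ (-(Δ + S_{3/2})) f = -(135/4)x^3 - (565/8)x^2 - (265/4)x - 395/16
S_{3/2} (-(Δ + S_{3/2})) f = -(10935/256)x^4 - (45/2)x^3 - (225/16)x^2 - 5x + 2
(Δ + S_{3/2}) (-(Δ + S_{3/2})) f = -(10935/256)x^4 - (225/4)x^3 - (1355/16)x^2 - (285/4)x - 363/16
(-(Δ + S_{3/2})) (-(Δ + S_{3/2})) f = (10935/256)x^4 + (225/4)x^3 + (1355/16)x^2 + (285/4)x + 363/16
(2((-(Δ + S_{3/2}))^2)) f = (10935/128)x^4 + (225/2)x^3 + (1355/8)x^2 + (285/2)x + 363/8


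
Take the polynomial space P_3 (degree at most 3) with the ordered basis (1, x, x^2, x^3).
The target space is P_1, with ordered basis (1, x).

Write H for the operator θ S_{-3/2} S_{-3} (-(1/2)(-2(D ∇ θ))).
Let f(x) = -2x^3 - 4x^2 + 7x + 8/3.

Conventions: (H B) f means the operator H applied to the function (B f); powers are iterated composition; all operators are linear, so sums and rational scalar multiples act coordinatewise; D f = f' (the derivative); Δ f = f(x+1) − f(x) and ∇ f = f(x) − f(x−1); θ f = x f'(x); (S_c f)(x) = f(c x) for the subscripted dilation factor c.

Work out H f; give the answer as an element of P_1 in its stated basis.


the result is g(x) = -162x

θ f = -6x^3 - 8x^2 + 7x
∇ θ f = -18x^2 + 2x + 9
D ∇ θ f = -36x + 2
(-2(D ∇ θ)) f = 72x - 4
(-(1/2)(-2(D ∇ θ))) f = -36x + 2
S_{-3} (-(1/2)(-2(D ∇ θ))) f = 108x + 2
S_{-3/2} S_{-3} (-(1/2)(-2(D ∇ θ))) f = -162x + 2
θ S_{-3/2} S_{-3} (-(1/2)(-2(D ∇ θ))) f = -162x


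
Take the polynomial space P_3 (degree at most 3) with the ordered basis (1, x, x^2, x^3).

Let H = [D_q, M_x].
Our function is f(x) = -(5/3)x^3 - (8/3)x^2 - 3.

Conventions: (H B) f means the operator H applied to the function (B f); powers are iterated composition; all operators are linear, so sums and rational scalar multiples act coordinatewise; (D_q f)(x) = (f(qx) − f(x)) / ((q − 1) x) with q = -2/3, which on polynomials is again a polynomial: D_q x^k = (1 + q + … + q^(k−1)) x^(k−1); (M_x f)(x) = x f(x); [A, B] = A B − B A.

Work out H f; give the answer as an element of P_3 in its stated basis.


M_x f = -(5/3)x^4 - (8/3)x^3 - 3x
D_q M_x f = -(65/81)x^3 - (56/27)x^2 - 3
D_q f = -(35/27)x^2 - (8/9)x
M_x D_q f = -(35/27)x^3 - (8/9)x^2
[D_q, M_x] f = (40/81)x^3 - (32/27)x^2 - 3

g(x) = (40/81)x^3 - (32/27)x^2 - 3


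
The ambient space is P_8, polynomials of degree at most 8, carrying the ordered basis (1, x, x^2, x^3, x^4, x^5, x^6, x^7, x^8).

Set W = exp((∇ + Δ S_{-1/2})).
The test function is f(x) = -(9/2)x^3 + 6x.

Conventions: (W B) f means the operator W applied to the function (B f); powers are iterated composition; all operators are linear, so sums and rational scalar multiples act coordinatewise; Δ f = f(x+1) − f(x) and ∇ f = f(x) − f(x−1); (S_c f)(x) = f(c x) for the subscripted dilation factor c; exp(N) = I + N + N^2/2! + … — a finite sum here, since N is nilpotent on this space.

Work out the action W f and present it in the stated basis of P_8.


the image equals g(x) = -(9/2)x^3 - (189/16)x^2 + (411/64)x + 309/64

order-1 term: -(189/16)x^2 + (243/16)x - 15/16
order-2 term: -(945/64)x + 1053/128
order-3 term: -315/128
the series for exp((∇ + Δ S_{-1/2})) f terminates at order 3
exp((∇ + Δ S_{-1/2})) f = -(9/2)x^3 - (189/16)x^2 + (411/64)x + 309/64


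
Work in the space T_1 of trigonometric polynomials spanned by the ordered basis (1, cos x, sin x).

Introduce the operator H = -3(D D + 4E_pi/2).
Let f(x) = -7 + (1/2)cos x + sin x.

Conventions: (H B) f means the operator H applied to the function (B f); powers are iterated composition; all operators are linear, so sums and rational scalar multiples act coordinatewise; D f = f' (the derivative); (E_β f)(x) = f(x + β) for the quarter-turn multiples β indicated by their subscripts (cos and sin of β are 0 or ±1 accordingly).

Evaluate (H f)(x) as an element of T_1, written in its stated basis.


D f = cos x - (1/2)sin x
D D f = -(1/2)cos x - sin x
E_pi/2 f = -7 + cos x - (1/2)sin x
(4E_pi/2) f = -28 + 4cos x - 2sin x
(D D + 4E_pi/2) f = -28 + (7/2)cos x - 3sin x
(-3(D D + 4E_pi/2)) f = 84 - (21/2)cos x + 9sin x

the result is g(x) = 84 - (21/2)cos x + 9sin x


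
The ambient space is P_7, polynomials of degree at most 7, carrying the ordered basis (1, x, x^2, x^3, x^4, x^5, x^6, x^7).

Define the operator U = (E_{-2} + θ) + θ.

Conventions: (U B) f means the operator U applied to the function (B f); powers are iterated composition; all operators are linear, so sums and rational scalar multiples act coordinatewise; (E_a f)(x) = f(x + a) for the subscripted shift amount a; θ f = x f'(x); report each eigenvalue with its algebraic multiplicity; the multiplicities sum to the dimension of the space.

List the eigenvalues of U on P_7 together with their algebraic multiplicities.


λ = 1 (multiplicity 1), λ = 3 (multiplicity 1), λ = 5 (multiplicity 1), λ = 7 (multiplicity 1), λ = 9 (multiplicity 1), λ = 11 (multiplicity 1), λ = 13 (multiplicity 1), λ = 15 (multiplicity 1)

image of 1: 1
image of x: 3x - 2
image of x^2: 5x^2 - 4x + 4
image of x^3: 7x^3 - 6x^2 + 12x - 8
image of x^4: 9x^4 - 8x^3 + 24x^2 - 32x + 16
image of x^5: 11x^5 - 10x^4 + 40x^3 - 80x^2 + 80x - 32
image of x^6: 13x^6 - 12x^5 + 60x^4 - 160x^3 + 240x^2 - 192x + 64
image of x^7: 15x^7 - 14x^6 + 84x^5 - 280x^4 + 560x^3 - 672x^2 + 448x - 128
the matrix is upper triangular; its diagonal is (1, 3, 5, 7, 9, 11, 13, 15)
for a triangular matrix the eigenvalues are the diagonal entries, with algebraic multiplicity their repetition count


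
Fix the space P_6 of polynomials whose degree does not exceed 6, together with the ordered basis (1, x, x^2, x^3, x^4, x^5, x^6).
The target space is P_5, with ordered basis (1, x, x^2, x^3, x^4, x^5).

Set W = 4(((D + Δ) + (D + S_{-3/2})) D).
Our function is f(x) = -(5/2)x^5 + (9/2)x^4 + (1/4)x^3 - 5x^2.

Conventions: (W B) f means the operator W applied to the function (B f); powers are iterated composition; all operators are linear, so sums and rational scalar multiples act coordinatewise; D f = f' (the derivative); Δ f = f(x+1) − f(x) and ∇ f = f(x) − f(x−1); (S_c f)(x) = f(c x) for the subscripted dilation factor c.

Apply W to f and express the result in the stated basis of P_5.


D f = -(25/2)x^4 + 18x^3 + (3/4)x^2 - 10x
D D f = -50x^3 + 54x^2 + (3/2)x - 10
Δ D f = -50x^3 - 21x^2 + (11/2)x - 15/4
(D + Δ) D f = -100x^3 + 33x^2 + 7x - 55/4
D D f = -50x^3 + 54x^2 + (3/2)x - 10
S_{-3/2} D f = -(2025/32)x^4 - (243/4)x^3 + (27/16)x^2 + 15x
(D + S_{-3/2}) D f = -(2025/32)x^4 - (443/4)x^3 + (891/16)x^2 + (33/2)x - 10
((D + Δ) + (D + S_{-3/2})) D f = -(2025/32)x^4 - (843/4)x^3 + (1419/16)x^2 + (47/2)x - 95/4
(4(((D + Δ) + (D + S_{-3/2})) D)) f = -(2025/8)x^4 - 843x^3 + (1419/4)x^2 + 94x - 95

g(x) = -(2025/8)x^4 - 843x^3 + (1419/4)x^2 + 94x - 95


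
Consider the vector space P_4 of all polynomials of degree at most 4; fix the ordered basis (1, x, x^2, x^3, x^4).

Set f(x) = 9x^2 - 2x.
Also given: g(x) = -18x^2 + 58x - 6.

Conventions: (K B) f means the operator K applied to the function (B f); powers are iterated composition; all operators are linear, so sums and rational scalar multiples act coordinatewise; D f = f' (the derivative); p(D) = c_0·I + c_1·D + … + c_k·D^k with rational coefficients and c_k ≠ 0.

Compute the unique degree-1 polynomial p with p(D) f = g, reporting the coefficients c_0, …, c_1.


p(D) = -2·I + 3·D, i.e. c_0 = -2, c_1 = 3

D^0 f = 9x^2 - 2x
D^1 f = 18x - 2
matching coefficients of g against c_0 f + c_1 Df + … from the top degree down determines the c_i
solution: c_0 = -2, c_1 = 3


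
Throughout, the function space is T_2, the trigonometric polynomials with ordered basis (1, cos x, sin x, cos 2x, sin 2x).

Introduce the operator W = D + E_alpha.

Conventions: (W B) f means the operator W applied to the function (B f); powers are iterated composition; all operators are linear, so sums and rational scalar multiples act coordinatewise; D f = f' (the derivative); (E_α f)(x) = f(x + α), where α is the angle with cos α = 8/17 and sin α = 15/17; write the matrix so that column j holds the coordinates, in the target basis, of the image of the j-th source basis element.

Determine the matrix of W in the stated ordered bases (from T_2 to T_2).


image of 1: 1
image of cos x: (8/17)cos x - (32/17)sin x
image of sin x: (32/17)cos x + (8/17)sin x
image of cos 2x: -(161/289)cos 2x - (818/289)sin 2x
image of sin 2x: (818/289)cos 2x - (161/289)sin 2x
each image's coordinates form column j of the matrix

the matrix is [[1, 0, 0, 0, 0]; [0, 8/17, 32/17, 0, 0]; [0, -32/17, 8/17, 0, 0]; [0, 0, 0, -161/289, 818/289]; [0, 0, 0, -818/289, -161/289]] (rows listed top to bottom)


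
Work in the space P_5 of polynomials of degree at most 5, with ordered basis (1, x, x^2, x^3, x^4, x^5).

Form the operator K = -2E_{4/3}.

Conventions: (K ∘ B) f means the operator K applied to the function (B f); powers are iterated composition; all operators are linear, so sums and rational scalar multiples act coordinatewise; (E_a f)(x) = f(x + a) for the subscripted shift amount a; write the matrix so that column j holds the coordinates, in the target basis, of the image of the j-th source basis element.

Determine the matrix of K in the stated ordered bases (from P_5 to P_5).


image of 1: -2
image of x: -2x - 8/3
image of x^2: -2x^2 - (16/3)x - 32/9
image of x^3: -2x^3 - 8x^2 - (32/3)x - 128/27
image of x^4: -2x^4 - (32/3)x^3 - (64/3)x^2 - (512/27)x - 512/81
image of x^5: -2x^5 - (40/3)x^4 - (320/9)x^3 - (1280/27)x^2 - (2560/81)x - 2048/243
each image's coordinates form column j of the matrix

the matrix is [[-2, -8/3, -32/9, -128/27, -512/81, -2048/243]; [0, -2, -16/3, -32/3, -512/27, -2560/81]; [0, 0, -2, -8, -64/3, -1280/27]; [0, 0, 0, -2, -32/3, -320/9]; [0, 0, 0, 0, -2, -40/3]; [0, 0, 0, 0, 0, -2]] (rows listed top to bottom)


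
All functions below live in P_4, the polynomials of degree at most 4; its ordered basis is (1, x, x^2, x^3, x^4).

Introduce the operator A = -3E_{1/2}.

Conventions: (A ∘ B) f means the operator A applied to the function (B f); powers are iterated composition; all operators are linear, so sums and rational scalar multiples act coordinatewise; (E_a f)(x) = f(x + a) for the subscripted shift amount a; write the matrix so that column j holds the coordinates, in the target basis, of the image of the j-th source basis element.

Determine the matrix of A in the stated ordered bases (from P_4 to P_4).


the matrix is [[-3, -3/2, -3/4, -3/8, -3/16]; [0, -3, -3, -9/4, -3/2]; [0, 0, -3, -9/2, -9/2]; [0, 0, 0, -3, -6]; [0, 0, 0, 0, -3]] (rows listed top to bottom)

image of 1: -3
image of x: -3x - 3/2
image of x^2: -3x^2 - 3x - 3/4
image of x^3: -3x^3 - (9/2)x^2 - (9/4)x - 3/8
image of x^4: -3x^4 - 6x^3 - (9/2)x^2 - (3/2)x - 3/16
each image's coordinates form column j of the matrix


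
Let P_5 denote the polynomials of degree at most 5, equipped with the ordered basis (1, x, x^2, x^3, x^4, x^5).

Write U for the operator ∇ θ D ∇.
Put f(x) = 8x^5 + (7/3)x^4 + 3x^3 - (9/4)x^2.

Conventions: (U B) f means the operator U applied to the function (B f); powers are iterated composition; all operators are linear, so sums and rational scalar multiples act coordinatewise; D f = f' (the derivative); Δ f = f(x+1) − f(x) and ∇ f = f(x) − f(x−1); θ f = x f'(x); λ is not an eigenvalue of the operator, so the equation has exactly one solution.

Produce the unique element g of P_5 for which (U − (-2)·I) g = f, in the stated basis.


the image equals g(x) = 4x^5 + (7/6)x^4 + (3/2)x^3 - (2889/8)x^2 + 572x - 527/2

write g with unknown coordinates in the stated basis and equate coefficients in (U − (-2)·I) g = f
solving from the highest basis element down gives g = 4x^5 + (7/6)x^4 + (3/2)x^3 - (2889/8)x^2 + 572x - 527/2
check: U g = 720x^2 - 1144x + 527
so U g − (-2)·g = 8x^5 + (7/3)x^4 + 3x^3 - (9/4)x^2 = f ✓


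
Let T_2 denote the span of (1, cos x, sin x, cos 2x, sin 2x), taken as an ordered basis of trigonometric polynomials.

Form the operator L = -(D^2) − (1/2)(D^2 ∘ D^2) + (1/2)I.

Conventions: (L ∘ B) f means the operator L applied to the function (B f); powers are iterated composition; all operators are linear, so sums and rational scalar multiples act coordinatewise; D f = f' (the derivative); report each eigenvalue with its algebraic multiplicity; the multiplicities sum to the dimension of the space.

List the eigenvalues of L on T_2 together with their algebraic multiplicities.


λ = -7/2 (multiplicity 2), λ = 1/2 (multiplicity 1), λ = 1 (multiplicity 2)

image of 1: 1/2
image of cos x: cos x
image of sin x: sin x
image of cos 2x: -(7/2)cos 2x
image of sin 2x: -(7/2)sin 2x
the matrix is diagonal; its diagonal is (1/2, 1, 1, -7/2, -7/2)
for a triangular matrix the eigenvalues are the diagonal entries, with algebraic multiplicity their repetition count


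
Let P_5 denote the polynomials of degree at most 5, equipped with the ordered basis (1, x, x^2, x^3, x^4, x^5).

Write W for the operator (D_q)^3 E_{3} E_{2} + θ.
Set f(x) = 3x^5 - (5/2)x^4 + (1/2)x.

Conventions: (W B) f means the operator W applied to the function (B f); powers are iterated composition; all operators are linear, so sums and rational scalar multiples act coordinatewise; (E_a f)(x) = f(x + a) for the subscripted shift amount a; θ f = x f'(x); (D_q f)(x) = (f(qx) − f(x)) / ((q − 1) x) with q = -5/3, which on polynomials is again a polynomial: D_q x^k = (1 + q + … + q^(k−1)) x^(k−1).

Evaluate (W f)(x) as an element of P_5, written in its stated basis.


the result is g(x) = 15x^5 - 10x^4 - (543932/6561)x^2 + (375409/1458)x - 26600/27

E_{2} f = 3x^5 + (55/2)x^4 + 100x^3 + 180x^2 + (321/2)x + 57
E_{3} E_{2} f = 3x^5 + (145/2)x^4 + 700x^3 + 3375x^2 + (16251/2)x + 7815
D_q (E_{3} E_{2}) f = (421/27)x^4 - (4930/27)x^3 + (13300/9)x^2 - 2250x + 16251/2
D_q D_q (E_{3} E_{2}) f = -(28628/729)x^3 - (93670/243)x^2 - (26600/27)x - 2250
D_q D_q D_q (E_{3} E_{2}) f = -(543932/6561)x^2 + (187340/729)x - 26600/27
θ f = 15x^5 - 10x^4 + (1/2)x
((D_q)^3 E_{3} E_{2} + θ) f = 15x^5 - 10x^4 - (543932/6561)x^2 + (375409/1458)x - 26600/27


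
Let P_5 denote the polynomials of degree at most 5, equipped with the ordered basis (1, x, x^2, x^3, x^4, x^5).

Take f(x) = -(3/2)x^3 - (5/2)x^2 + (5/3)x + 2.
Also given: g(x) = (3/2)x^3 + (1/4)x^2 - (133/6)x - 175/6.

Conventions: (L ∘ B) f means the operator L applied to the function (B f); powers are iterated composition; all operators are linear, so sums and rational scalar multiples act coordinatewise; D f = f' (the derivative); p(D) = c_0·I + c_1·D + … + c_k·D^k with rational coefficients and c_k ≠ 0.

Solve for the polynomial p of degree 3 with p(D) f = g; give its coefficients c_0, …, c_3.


p(D) = -I + (1/2)·D + 2·D^2 + 2·D^3, i.e. c_0 = -1, c_1 = 1/2, c_2 = 2, c_3 = 2

D^0 f = -(3/2)x^3 - (5/2)x^2 + (5/3)x + 2
D^1 f = -(9/2)x^2 - 5x + 5/3
D^2 f = -9x - 5
D^3 f = -9
matching coefficients of g against c_0 f + c_1 Df + … from the top degree down determines the c_i
solution: c_0 = -1, c_1 = 1/2, c_2 = 2, c_3 = 2


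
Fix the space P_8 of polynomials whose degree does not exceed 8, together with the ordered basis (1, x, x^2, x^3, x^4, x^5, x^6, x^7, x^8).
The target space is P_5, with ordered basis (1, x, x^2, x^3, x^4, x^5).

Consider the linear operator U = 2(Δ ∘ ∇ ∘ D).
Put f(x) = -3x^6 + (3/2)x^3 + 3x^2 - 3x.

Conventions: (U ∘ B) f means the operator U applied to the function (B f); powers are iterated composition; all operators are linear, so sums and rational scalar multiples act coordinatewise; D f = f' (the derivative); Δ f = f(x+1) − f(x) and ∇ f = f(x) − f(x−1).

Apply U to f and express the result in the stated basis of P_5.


D f = -18x^5 + (9/2)x^2 + 6x - 3
∇ D f = -90x^4 + 180x^3 - 180x^2 + 99x - 33/2
Δ ∇ D f = -360x^3 - 180x + 9
(2(Δ ∘ ∇ ∘ D)) f = -720x^3 - 360x + 18

g(x) = -720x^3 - 360x + 18


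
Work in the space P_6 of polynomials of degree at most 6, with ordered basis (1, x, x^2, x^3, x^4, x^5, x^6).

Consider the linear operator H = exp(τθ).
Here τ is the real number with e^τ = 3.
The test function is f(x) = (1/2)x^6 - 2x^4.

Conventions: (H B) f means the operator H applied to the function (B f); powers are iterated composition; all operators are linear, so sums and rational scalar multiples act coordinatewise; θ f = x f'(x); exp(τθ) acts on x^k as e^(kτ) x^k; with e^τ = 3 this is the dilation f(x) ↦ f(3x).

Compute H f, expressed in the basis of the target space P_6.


exp(τθ) x^k = e^(kτ) x^k; with e^τ = 3 this sends x^k to 3^k x^k
x^4 ↦ 81 x^4
x^6 ↦ 729 x^6
applying this coordinatewise to f: exp(τθ) f = (729/2)x^6 - 162x^4

g(x) = (729/2)x^6 - 162x^4


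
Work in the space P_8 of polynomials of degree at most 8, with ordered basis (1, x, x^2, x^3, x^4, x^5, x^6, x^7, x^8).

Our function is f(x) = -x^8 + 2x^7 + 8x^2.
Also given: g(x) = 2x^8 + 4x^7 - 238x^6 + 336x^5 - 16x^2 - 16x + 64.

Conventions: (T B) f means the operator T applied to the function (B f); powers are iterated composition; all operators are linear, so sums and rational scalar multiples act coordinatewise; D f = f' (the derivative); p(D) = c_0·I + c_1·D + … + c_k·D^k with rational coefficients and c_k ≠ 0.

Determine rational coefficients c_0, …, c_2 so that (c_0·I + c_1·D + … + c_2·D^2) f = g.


D^0 f = -x^8 + 2x^7 + 8x^2
D^1 f = -8x^7 + 14x^6 + 16x
D^2 f = -56x^6 + 84x^5 + 16
matching coefficients of g against c_0 f + c_1 Df + … from the top degree down determines the c_i
solution: c_0 = -2, c_1 = -1, c_2 = 4

p(D) = -2·I − D + 4·D^2, i.e. c_0 = -2, c_1 = -1, c_2 = 4
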